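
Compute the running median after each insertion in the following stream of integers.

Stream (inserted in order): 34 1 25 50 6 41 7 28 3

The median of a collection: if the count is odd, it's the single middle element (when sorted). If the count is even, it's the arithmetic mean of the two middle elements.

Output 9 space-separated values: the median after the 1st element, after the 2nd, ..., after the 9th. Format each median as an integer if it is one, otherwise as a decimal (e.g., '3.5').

Answer: 34 17.5 25 29.5 25 29.5 25 26.5 25

Derivation:
Step 1: insert 34 -> lo=[34] (size 1, max 34) hi=[] (size 0) -> median=34
Step 2: insert 1 -> lo=[1] (size 1, max 1) hi=[34] (size 1, min 34) -> median=17.5
Step 3: insert 25 -> lo=[1, 25] (size 2, max 25) hi=[34] (size 1, min 34) -> median=25
Step 4: insert 50 -> lo=[1, 25] (size 2, max 25) hi=[34, 50] (size 2, min 34) -> median=29.5
Step 5: insert 6 -> lo=[1, 6, 25] (size 3, max 25) hi=[34, 50] (size 2, min 34) -> median=25
Step 6: insert 41 -> lo=[1, 6, 25] (size 3, max 25) hi=[34, 41, 50] (size 3, min 34) -> median=29.5
Step 7: insert 7 -> lo=[1, 6, 7, 25] (size 4, max 25) hi=[34, 41, 50] (size 3, min 34) -> median=25
Step 8: insert 28 -> lo=[1, 6, 7, 25] (size 4, max 25) hi=[28, 34, 41, 50] (size 4, min 28) -> median=26.5
Step 9: insert 3 -> lo=[1, 3, 6, 7, 25] (size 5, max 25) hi=[28, 34, 41, 50] (size 4, min 28) -> median=25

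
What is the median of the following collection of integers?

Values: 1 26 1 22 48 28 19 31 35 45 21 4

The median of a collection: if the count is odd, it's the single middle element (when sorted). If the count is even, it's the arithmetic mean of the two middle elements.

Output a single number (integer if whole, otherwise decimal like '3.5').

Step 1: insert 1 -> lo=[1] (size 1, max 1) hi=[] (size 0) -> median=1
Step 2: insert 26 -> lo=[1] (size 1, max 1) hi=[26] (size 1, min 26) -> median=13.5
Step 3: insert 1 -> lo=[1, 1] (size 2, max 1) hi=[26] (size 1, min 26) -> median=1
Step 4: insert 22 -> lo=[1, 1] (size 2, max 1) hi=[22, 26] (size 2, min 22) -> median=11.5
Step 5: insert 48 -> lo=[1, 1, 22] (size 3, max 22) hi=[26, 48] (size 2, min 26) -> median=22
Step 6: insert 28 -> lo=[1, 1, 22] (size 3, max 22) hi=[26, 28, 48] (size 3, min 26) -> median=24
Step 7: insert 19 -> lo=[1, 1, 19, 22] (size 4, max 22) hi=[26, 28, 48] (size 3, min 26) -> median=22
Step 8: insert 31 -> lo=[1, 1, 19, 22] (size 4, max 22) hi=[26, 28, 31, 48] (size 4, min 26) -> median=24
Step 9: insert 35 -> lo=[1, 1, 19, 22, 26] (size 5, max 26) hi=[28, 31, 35, 48] (size 4, min 28) -> median=26
Step 10: insert 45 -> lo=[1, 1, 19, 22, 26] (size 5, max 26) hi=[28, 31, 35, 45, 48] (size 5, min 28) -> median=27
Step 11: insert 21 -> lo=[1, 1, 19, 21, 22, 26] (size 6, max 26) hi=[28, 31, 35, 45, 48] (size 5, min 28) -> median=26
Step 12: insert 4 -> lo=[1, 1, 4, 19, 21, 22] (size 6, max 22) hi=[26, 28, 31, 35, 45, 48] (size 6, min 26) -> median=24

Answer: 24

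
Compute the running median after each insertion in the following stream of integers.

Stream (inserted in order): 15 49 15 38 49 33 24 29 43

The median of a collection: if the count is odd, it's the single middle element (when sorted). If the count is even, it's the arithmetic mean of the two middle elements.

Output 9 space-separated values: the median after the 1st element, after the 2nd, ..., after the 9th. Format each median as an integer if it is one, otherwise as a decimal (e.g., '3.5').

Answer: 15 32 15 26.5 38 35.5 33 31 33

Derivation:
Step 1: insert 15 -> lo=[15] (size 1, max 15) hi=[] (size 0) -> median=15
Step 2: insert 49 -> lo=[15] (size 1, max 15) hi=[49] (size 1, min 49) -> median=32
Step 3: insert 15 -> lo=[15, 15] (size 2, max 15) hi=[49] (size 1, min 49) -> median=15
Step 4: insert 38 -> lo=[15, 15] (size 2, max 15) hi=[38, 49] (size 2, min 38) -> median=26.5
Step 5: insert 49 -> lo=[15, 15, 38] (size 3, max 38) hi=[49, 49] (size 2, min 49) -> median=38
Step 6: insert 33 -> lo=[15, 15, 33] (size 3, max 33) hi=[38, 49, 49] (size 3, min 38) -> median=35.5
Step 7: insert 24 -> lo=[15, 15, 24, 33] (size 4, max 33) hi=[38, 49, 49] (size 3, min 38) -> median=33
Step 8: insert 29 -> lo=[15, 15, 24, 29] (size 4, max 29) hi=[33, 38, 49, 49] (size 4, min 33) -> median=31
Step 9: insert 43 -> lo=[15, 15, 24, 29, 33] (size 5, max 33) hi=[38, 43, 49, 49] (size 4, min 38) -> median=33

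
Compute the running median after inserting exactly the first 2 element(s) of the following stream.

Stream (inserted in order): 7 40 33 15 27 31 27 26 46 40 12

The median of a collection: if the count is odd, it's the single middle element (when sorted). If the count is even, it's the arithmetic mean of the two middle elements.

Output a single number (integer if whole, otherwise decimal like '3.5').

Answer: 23.5

Derivation:
Step 1: insert 7 -> lo=[7] (size 1, max 7) hi=[] (size 0) -> median=7
Step 2: insert 40 -> lo=[7] (size 1, max 7) hi=[40] (size 1, min 40) -> median=23.5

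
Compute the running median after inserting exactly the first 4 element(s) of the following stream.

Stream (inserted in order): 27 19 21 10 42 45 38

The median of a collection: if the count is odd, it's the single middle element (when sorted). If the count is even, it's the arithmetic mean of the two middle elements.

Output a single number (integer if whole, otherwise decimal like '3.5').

Answer: 20

Derivation:
Step 1: insert 27 -> lo=[27] (size 1, max 27) hi=[] (size 0) -> median=27
Step 2: insert 19 -> lo=[19] (size 1, max 19) hi=[27] (size 1, min 27) -> median=23
Step 3: insert 21 -> lo=[19, 21] (size 2, max 21) hi=[27] (size 1, min 27) -> median=21
Step 4: insert 10 -> lo=[10, 19] (size 2, max 19) hi=[21, 27] (size 2, min 21) -> median=20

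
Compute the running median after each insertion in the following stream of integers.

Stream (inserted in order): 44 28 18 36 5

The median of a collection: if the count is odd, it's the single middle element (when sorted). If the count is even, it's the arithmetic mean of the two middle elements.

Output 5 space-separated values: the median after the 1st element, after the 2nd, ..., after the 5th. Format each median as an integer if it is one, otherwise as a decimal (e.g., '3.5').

Answer: 44 36 28 32 28

Derivation:
Step 1: insert 44 -> lo=[44] (size 1, max 44) hi=[] (size 0) -> median=44
Step 2: insert 28 -> lo=[28] (size 1, max 28) hi=[44] (size 1, min 44) -> median=36
Step 3: insert 18 -> lo=[18, 28] (size 2, max 28) hi=[44] (size 1, min 44) -> median=28
Step 4: insert 36 -> lo=[18, 28] (size 2, max 28) hi=[36, 44] (size 2, min 36) -> median=32
Step 5: insert 5 -> lo=[5, 18, 28] (size 3, max 28) hi=[36, 44] (size 2, min 36) -> median=28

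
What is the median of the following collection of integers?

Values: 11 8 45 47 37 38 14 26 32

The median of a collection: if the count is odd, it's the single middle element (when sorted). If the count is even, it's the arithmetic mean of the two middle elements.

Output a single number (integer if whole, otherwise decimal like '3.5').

Answer: 32

Derivation:
Step 1: insert 11 -> lo=[11] (size 1, max 11) hi=[] (size 0) -> median=11
Step 2: insert 8 -> lo=[8] (size 1, max 8) hi=[11] (size 1, min 11) -> median=9.5
Step 3: insert 45 -> lo=[8, 11] (size 2, max 11) hi=[45] (size 1, min 45) -> median=11
Step 4: insert 47 -> lo=[8, 11] (size 2, max 11) hi=[45, 47] (size 2, min 45) -> median=28
Step 5: insert 37 -> lo=[8, 11, 37] (size 3, max 37) hi=[45, 47] (size 2, min 45) -> median=37
Step 6: insert 38 -> lo=[8, 11, 37] (size 3, max 37) hi=[38, 45, 47] (size 3, min 38) -> median=37.5
Step 7: insert 14 -> lo=[8, 11, 14, 37] (size 4, max 37) hi=[38, 45, 47] (size 3, min 38) -> median=37
Step 8: insert 26 -> lo=[8, 11, 14, 26] (size 4, max 26) hi=[37, 38, 45, 47] (size 4, min 37) -> median=31.5
Step 9: insert 32 -> lo=[8, 11, 14, 26, 32] (size 5, max 32) hi=[37, 38, 45, 47] (size 4, min 37) -> median=32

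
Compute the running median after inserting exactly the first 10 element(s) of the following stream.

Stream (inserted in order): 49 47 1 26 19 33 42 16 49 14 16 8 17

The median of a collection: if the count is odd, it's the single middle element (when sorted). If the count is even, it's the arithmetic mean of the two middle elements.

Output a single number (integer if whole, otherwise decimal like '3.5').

Answer: 29.5

Derivation:
Step 1: insert 49 -> lo=[49] (size 1, max 49) hi=[] (size 0) -> median=49
Step 2: insert 47 -> lo=[47] (size 1, max 47) hi=[49] (size 1, min 49) -> median=48
Step 3: insert 1 -> lo=[1, 47] (size 2, max 47) hi=[49] (size 1, min 49) -> median=47
Step 4: insert 26 -> lo=[1, 26] (size 2, max 26) hi=[47, 49] (size 2, min 47) -> median=36.5
Step 5: insert 19 -> lo=[1, 19, 26] (size 3, max 26) hi=[47, 49] (size 2, min 47) -> median=26
Step 6: insert 33 -> lo=[1, 19, 26] (size 3, max 26) hi=[33, 47, 49] (size 3, min 33) -> median=29.5
Step 7: insert 42 -> lo=[1, 19, 26, 33] (size 4, max 33) hi=[42, 47, 49] (size 3, min 42) -> median=33
Step 8: insert 16 -> lo=[1, 16, 19, 26] (size 4, max 26) hi=[33, 42, 47, 49] (size 4, min 33) -> median=29.5
Step 9: insert 49 -> lo=[1, 16, 19, 26, 33] (size 5, max 33) hi=[42, 47, 49, 49] (size 4, min 42) -> median=33
Step 10: insert 14 -> lo=[1, 14, 16, 19, 26] (size 5, max 26) hi=[33, 42, 47, 49, 49] (size 5, min 33) -> median=29.5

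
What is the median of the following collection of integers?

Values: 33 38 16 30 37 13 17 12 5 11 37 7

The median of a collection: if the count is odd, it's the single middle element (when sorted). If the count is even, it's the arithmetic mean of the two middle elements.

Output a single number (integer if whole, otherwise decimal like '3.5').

Step 1: insert 33 -> lo=[33] (size 1, max 33) hi=[] (size 0) -> median=33
Step 2: insert 38 -> lo=[33] (size 1, max 33) hi=[38] (size 1, min 38) -> median=35.5
Step 3: insert 16 -> lo=[16, 33] (size 2, max 33) hi=[38] (size 1, min 38) -> median=33
Step 4: insert 30 -> lo=[16, 30] (size 2, max 30) hi=[33, 38] (size 2, min 33) -> median=31.5
Step 5: insert 37 -> lo=[16, 30, 33] (size 3, max 33) hi=[37, 38] (size 2, min 37) -> median=33
Step 6: insert 13 -> lo=[13, 16, 30] (size 3, max 30) hi=[33, 37, 38] (size 3, min 33) -> median=31.5
Step 7: insert 17 -> lo=[13, 16, 17, 30] (size 4, max 30) hi=[33, 37, 38] (size 3, min 33) -> median=30
Step 8: insert 12 -> lo=[12, 13, 16, 17] (size 4, max 17) hi=[30, 33, 37, 38] (size 4, min 30) -> median=23.5
Step 9: insert 5 -> lo=[5, 12, 13, 16, 17] (size 5, max 17) hi=[30, 33, 37, 38] (size 4, min 30) -> median=17
Step 10: insert 11 -> lo=[5, 11, 12, 13, 16] (size 5, max 16) hi=[17, 30, 33, 37, 38] (size 5, min 17) -> median=16.5
Step 11: insert 37 -> lo=[5, 11, 12, 13, 16, 17] (size 6, max 17) hi=[30, 33, 37, 37, 38] (size 5, min 30) -> median=17
Step 12: insert 7 -> lo=[5, 7, 11, 12, 13, 16] (size 6, max 16) hi=[17, 30, 33, 37, 37, 38] (size 6, min 17) -> median=16.5

Answer: 16.5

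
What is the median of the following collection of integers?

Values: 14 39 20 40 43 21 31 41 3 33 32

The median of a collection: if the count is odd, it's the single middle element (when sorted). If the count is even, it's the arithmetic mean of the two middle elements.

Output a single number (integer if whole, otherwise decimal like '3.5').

Answer: 32

Derivation:
Step 1: insert 14 -> lo=[14] (size 1, max 14) hi=[] (size 0) -> median=14
Step 2: insert 39 -> lo=[14] (size 1, max 14) hi=[39] (size 1, min 39) -> median=26.5
Step 3: insert 20 -> lo=[14, 20] (size 2, max 20) hi=[39] (size 1, min 39) -> median=20
Step 4: insert 40 -> lo=[14, 20] (size 2, max 20) hi=[39, 40] (size 2, min 39) -> median=29.5
Step 5: insert 43 -> lo=[14, 20, 39] (size 3, max 39) hi=[40, 43] (size 2, min 40) -> median=39
Step 6: insert 21 -> lo=[14, 20, 21] (size 3, max 21) hi=[39, 40, 43] (size 3, min 39) -> median=30
Step 7: insert 31 -> lo=[14, 20, 21, 31] (size 4, max 31) hi=[39, 40, 43] (size 3, min 39) -> median=31
Step 8: insert 41 -> lo=[14, 20, 21, 31] (size 4, max 31) hi=[39, 40, 41, 43] (size 4, min 39) -> median=35
Step 9: insert 3 -> lo=[3, 14, 20, 21, 31] (size 5, max 31) hi=[39, 40, 41, 43] (size 4, min 39) -> median=31
Step 10: insert 33 -> lo=[3, 14, 20, 21, 31] (size 5, max 31) hi=[33, 39, 40, 41, 43] (size 5, min 33) -> median=32
Step 11: insert 32 -> lo=[3, 14, 20, 21, 31, 32] (size 6, max 32) hi=[33, 39, 40, 41, 43] (size 5, min 33) -> median=32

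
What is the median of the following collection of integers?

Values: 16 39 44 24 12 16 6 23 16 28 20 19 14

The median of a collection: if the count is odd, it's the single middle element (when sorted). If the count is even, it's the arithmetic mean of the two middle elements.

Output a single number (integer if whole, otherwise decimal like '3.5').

Step 1: insert 16 -> lo=[16] (size 1, max 16) hi=[] (size 0) -> median=16
Step 2: insert 39 -> lo=[16] (size 1, max 16) hi=[39] (size 1, min 39) -> median=27.5
Step 3: insert 44 -> lo=[16, 39] (size 2, max 39) hi=[44] (size 1, min 44) -> median=39
Step 4: insert 24 -> lo=[16, 24] (size 2, max 24) hi=[39, 44] (size 2, min 39) -> median=31.5
Step 5: insert 12 -> lo=[12, 16, 24] (size 3, max 24) hi=[39, 44] (size 2, min 39) -> median=24
Step 6: insert 16 -> lo=[12, 16, 16] (size 3, max 16) hi=[24, 39, 44] (size 3, min 24) -> median=20
Step 7: insert 6 -> lo=[6, 12, 16, 16] (size 4, max 16) hi=[24, 39, 44] (size 3, min 24) -> median=16
Step 8: insert 23 -> lo=[6, 12, 16, 16] (size 4, max 16) hi=[23, 24, 39, 44] (size 4, min 23) -> median=19.5
Step 9: insert 16 -> lo=[6, 12, 16, 16, 16] (size 5, max 16) hi=[23, 24, 39, 44] (size 4, min 23) -> median=16
Step 10: insert 28 -> lo=[6, 12, 16, 16, 16] (size 5, max 16) hi=[23, 24, 28, 39, 44] (size 5, min 23) -> median=19.5
Step 11: insert 20 -> lo=[6, 12, 16, 16, 16, 20] (size 6, max 20) hi=[23, 24, 28, 39, 44] (size 5, min 23) -> median=20
Step 12: insert 19 -> lo=[6, 12, 16, 16, 16, 19] (size 6, max 19) hi=[20, 23, 24, 28, 39, 44] (size 6, min 20) -> median=19.5
Step 13: insert 14 -> lo=[6, 12, 14, 16, 16, 16, 19] (size 7, max 19) hi=[20, 23, 24, 28, 39, 44] (size 6, min 20) -> median=19

Answer: 19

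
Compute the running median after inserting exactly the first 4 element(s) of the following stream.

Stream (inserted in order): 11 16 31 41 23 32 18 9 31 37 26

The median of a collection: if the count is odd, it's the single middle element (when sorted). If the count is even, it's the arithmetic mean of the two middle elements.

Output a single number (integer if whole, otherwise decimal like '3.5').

Answer: 23.5

Derivation:
Step 1: insert 11 -> lo=[11] (size 1, max 11) hi=[] (size 0) -> median=11
Step 2: insert 16 -> lo=[11] (size 1, max 11) hi=[16] (size 1, min 16) -> median=13.5
Step 3: insert 31 -> lo=[11, 16] (size 2, max 16) hi=[31] (size 1, min 31) -> median=16
Step 4: insert 41 -> lo=[11, 16] (size 2, max 16) hi=[31, 41] (size 2, min 31) -> median=23.5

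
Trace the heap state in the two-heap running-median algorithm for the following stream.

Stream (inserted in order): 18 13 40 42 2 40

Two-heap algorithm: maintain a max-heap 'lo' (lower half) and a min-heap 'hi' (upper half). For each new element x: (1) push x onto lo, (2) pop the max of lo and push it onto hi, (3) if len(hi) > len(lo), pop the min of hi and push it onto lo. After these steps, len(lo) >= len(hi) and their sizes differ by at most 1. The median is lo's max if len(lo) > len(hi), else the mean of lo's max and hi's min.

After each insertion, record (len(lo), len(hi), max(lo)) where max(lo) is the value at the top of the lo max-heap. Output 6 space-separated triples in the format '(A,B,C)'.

Answer: (1,0,18) (1,1,13) (2,1,18) (2,2,18) (3,2,18) (3,3,18)

Derivation:
Step 1: insert 18 -> lo=[18] hi=[] -> (len(lo)=1, len(hi)=0, max(lo)=18)
Step 2: insert 13 -> lo=[13] hi=[18] -> (len(lo)=1, len(hi)=1, max(lo)=13)
Step 3: insert 40 -> lo=[13, 18] hi=[40] -> (len(lo)=2, len(hi)=1, max(lo)=18)
Step 4: insert 42 -> lo=[13, 18] hi=[40, 42] -> (len(lo)=2, len(hi)=2, max(lo)=18)
Step 5: insert 2 -> lo=[2, 13, 18] hi=[40, 42] -> (len(lo)=3, len(hi)=2, max(lo)=18)
Step 6: insert 40 -> lo=[2, 13, 18] hi=[40, 40, 42] -> (len(lo)=3, len(hi)=3, max(lo)=18)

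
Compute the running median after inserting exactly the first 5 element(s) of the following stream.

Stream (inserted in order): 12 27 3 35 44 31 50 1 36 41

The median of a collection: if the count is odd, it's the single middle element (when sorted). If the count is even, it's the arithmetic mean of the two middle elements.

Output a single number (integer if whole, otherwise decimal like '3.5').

Step 1: insert 12 -> lo=[12] (size 1, max 12) hi=[] (size 0) -> median=12
Step 2: insert 27 -> lo=[12] (size 1, max 12) hi=[27] (size 1, min 27) -> median=19.5
Step 3: insert 3 -> lo=[3, 12] (size 2, max 12) hi=[27] (size 1, min 27) -> median=12
Step 4: insert 35 -> lo=[3, 12] (size 2, max 12) hi=[27, 35] (size 2, min 27) -> median=19.5
Step 5: insert 44 -> lo=[3, 12, 27] (size 3, max 27) hi=[35, 44] (size 2, min 35) -> median=27

Answer: 27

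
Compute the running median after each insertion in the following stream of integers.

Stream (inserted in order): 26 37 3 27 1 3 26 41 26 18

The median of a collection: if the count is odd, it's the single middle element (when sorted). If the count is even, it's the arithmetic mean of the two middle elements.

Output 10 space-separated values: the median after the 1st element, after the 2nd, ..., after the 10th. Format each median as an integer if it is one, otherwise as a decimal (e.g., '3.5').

Step 1: insert 26 -> lo=[26] (size 1, max 26) hi=[] (size 0) -> median=26
Step 2: insert 37 -> lo=[26] (size 1, max 26) hi=[37] (size 1, min 37) -> median=31.5
Step 3: insert 3 -> lo=[3, 26] (size 2, max 26) hi=[37] (size 1, min 37) -> median=26
Step 4: insert 27 -> lo=[3, 26] (size 2, max 26) hi=[27, 37] (size 2, min 27) -> median=26.5
Step 5: insert 1 -> lo=[1, 3, 26] (size 3, max 26) hi=[27, 37] (size 2, min 27) -> median=26
Step 6: insert 3 -> lo=[1, 3, 3] (size 3, max 3) hi=[26, 27, 37] (size 3, min 26) -> median=14.5
Step 7: insert 26 -> lo=[1, 3, 3, 26] (size 4, max 26) hi=[26, 27, 37] (size 3, min 26) -> median=26
Step 8: insert 41 -> lo=[1, 3, 3, 26] (size 4, max 26) hi=[26, 27, 37, 41] (size 4, min 26) -> median=26
Step 9: insert 26 -> lo=[1, 3, 3, 26, 26] (size 5, max 26) hi=[26, 27, 37, 41] (size 4, min 26) -> median=26
Step 10: insert 18 -> lo=[1, 3, 3, 18, 26] (size 5, max 26) hi=[26, 26, 27, 37, 41] (size 5, min 26) -> median=26

Answer: 26 31.5 26 26.5 26 14.5 26 26 26 26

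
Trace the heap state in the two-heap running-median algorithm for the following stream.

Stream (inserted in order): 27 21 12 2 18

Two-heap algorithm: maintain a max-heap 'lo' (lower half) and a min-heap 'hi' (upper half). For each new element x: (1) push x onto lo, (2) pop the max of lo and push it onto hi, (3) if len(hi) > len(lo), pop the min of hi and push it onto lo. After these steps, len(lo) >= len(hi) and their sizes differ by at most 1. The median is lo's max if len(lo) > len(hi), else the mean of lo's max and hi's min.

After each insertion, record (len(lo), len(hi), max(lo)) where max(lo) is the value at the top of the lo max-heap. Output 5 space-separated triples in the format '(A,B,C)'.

Step 1: insert 27 -> lo=[27] hi=[] -> (len(lo)=1, len(hi)=0, max(lo)=27)
Step 2: insert 21 -> lo=[21] hi=[27] -> (len(lo)=1, len(hi)=1, max(lo)=21)
Step 3: insert 12 -> lo=[12, 21] hi=[27] -> (len(lo)=2, len(hi)=1, max(lo)=21)
Step 4: insert 2 -> lo=[2, 12] hi=[21, 27] -> (len(lo)=2, len(hi)=2, max(lo)=12)
Step 5: insert 18 -> lo=[2, 12, 18] hi=[21, 27] -> (len(lo)=3, len(hi)=2, max(lo)=18)

Answer: (1,0,27) (1,1,21) (2,1,21) (2,2,12) (3,2,18)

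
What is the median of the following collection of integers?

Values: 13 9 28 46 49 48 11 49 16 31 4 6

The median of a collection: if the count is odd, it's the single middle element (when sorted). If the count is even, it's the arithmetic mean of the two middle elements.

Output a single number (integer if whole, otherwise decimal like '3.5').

Answer: 22

Derivation:
Step 1: insert 13 -> lo=[13] (size 1, max 13) hi=[] (size 0) -> median=13
Step 2: insert 9 -> lo=[9] (size 1, max 9) hi=[13] (size 1, min 13) -> median=11
Step 3: insert 28 -> lo=[9, 13] (size 2, max 13) hi=[28] (size 1, min 28) -> median=13
Step 4: insert 46 -> lo=[9, 13] (size 2, max 13) hi=[28, 46] (size 2, min 28) -> median=20.5
Step 5: insert 49 -> lo=[9, 13, 28] (size 3, max 28) hi=[46, 49] (size 2, min 46) -> median=28
Step 6: insert 48 -> lo=[9, 13, 28] (size 3, max 28) hi=[46, 48, 49] (size 3, min 46) -> median=37
Step 7: insert 11 -> lo=[9, 11, 13, 28] (size 4, max 28) hi=[46, 48, 49] (size 3, min 46) -> median=28
Step 8: insert 49 -> lo=[9, 11, 13, 28] (size 4, max 28) hi=[46, 48, 49, 49] (size 4, min 46) -> median=37
Step 9: insert 16 -> lo=[9, 11, 13, 16, 28] (size 5, max 28) hi=[46, 48, 49, 49] (size 4, min 46) -> median=28
Step 10: insert 31 -> lo=[9, 11, 13, 16, 28] (size 5, max 28) hi=[31, 46, 48, 49, 49] (size 5, min 31) -> median=29.5
Step 11: insert 4 -> lo=[4, 9, 11, 13, 16, 28] (size 6, max 28) hi=[31, 46, 48, 49, 49] (size 5, min 31) -> median=28
Step 12: insert 6 -> lo=[4, 6, 9, 11, 13, 16] (size 6, max 16) hi=[28, 31, 46, 48, 49, 49] (size 6, min 28) -> median=22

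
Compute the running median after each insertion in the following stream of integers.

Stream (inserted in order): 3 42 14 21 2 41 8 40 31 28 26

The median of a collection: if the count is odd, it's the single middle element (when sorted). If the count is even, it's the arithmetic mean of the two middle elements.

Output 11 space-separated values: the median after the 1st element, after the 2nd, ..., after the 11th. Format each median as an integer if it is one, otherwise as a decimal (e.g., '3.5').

Step 1: insert 3 -> lo=[3] (size 1, max 3) hi=[] (size 0) -> median=3
Step 2: insert 42 -> lo=[3] (size 1, max 3) hi=[42] (size 1, min 42) -> median=22.5
Step 3: insert 14 -> lo=[3, 14] (size 2, max 14) hi=[42] (size 1, min 42) -> median=14
Step 4: insert 21 -> lo=[3, 14] (size 2, max 14) hi=[21, 42] (size 2, min 21) -> median=17.5
Step 5: insert 2 -> lo=[2, 3, 14] (size 3, max 14) hi=[21, 42] (size 2, min 21) -> median=14
Step 6: insert 41 -> lo=[2, 3, 14] (size 3, max 14) hi=[21, 41, 42] (size 3, min 21) -> median=17.5
Step 7: insert 8 -> lo=[2, 3, 8, 14] (size 4, max 14) hi=[21, 41, 42] (size 3, min 21) -> median=14
Step 8: insert 40 -> lo=[2, 3, 8, 14] (size 4, max 14) hi=[21, 40, 41, 42] (size 4, min 21) -> median=17.5
Step 9: insert 31 -> lo=[2, 3, 8, 14, 21] (size 5, max 21) hi=[31, 40, 41, 42] (size 4, min 31) -> median=21
Step 10: insert 28 -> lo=[2, 3, 8, 14, 21] (size 5, max 21) hi=[28, 31, 40, 41, 42] (size 5, min 28) -> median=24.5
Step 11: insert 26 -> lo=[2, 3, 8, 14, 21, 26] (size 6, max 26) hi=[28, 31, 40, 41, 42] (size 5, min 28) -> median=26

Answer: 3 22.5 14 17.5 14 17.5 14 17.5 21 24.5 26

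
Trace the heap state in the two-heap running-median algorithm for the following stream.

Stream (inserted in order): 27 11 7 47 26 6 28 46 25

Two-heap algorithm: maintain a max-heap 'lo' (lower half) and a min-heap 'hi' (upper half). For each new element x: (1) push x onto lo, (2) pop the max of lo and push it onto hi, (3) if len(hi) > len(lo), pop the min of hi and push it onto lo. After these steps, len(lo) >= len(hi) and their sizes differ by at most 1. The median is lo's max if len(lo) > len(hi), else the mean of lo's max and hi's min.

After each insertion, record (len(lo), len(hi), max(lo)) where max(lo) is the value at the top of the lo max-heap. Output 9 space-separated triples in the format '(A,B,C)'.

Step 1: insert 27 -> lo=[27] hi=[] -> (len(lo)=1, len(hi)=0, max(lo)=27)
Step 2: insert 11 -> lo=[11] hi=[27] -> (len(lo)=1, len(hi)=1, max(lo)=11)
Step 3: insert 7 -> lo=[7, 11] hi=[27] -> (len(lo)=2, len(hi)=1, max(lo)=11)
Step 4: insert 47 -> lo=[7, 11] hi=[27, 47] -> (len(lo)=2, len(hi)=2, max(lo)=11)
Step 5: insert 26 -> lo=[7, 11, 26] hi=[27, 47] -> (len(lo)=3, len(hi)=2, max(lo)=26)
Step 6: insert 6 -> lo=[6, 7, 11] hi=[26, 27, 47] -> (len(lo)=3, len(hi)=3, max(lo)=11)
Step 7: insert 28 -> lo=[6, 7, 11, 26] hi=[27, 28, 47] -> (len(lo)=4, len(hi)=3, max(lo)=26)
Step 8: insert 46 -> lo=[6, 7, 11, 26] hi=[27, 28, 46, 47] -> (len(lo)=4, len(hi)=4, max(lo)=26)
Step 9: insert 25 -> lo=[6, 7, 11, 25, 26] hi=[27, 28, 46, 47] -> (len(lo)=5, len(hi)=4, max(lo)=26)

Answer: (1,0,27) (1,1,11) (2,1,11) (2,2,11) (3,2,26) (3,3,11) (4,3,26) (4,4,26) (5,4,26)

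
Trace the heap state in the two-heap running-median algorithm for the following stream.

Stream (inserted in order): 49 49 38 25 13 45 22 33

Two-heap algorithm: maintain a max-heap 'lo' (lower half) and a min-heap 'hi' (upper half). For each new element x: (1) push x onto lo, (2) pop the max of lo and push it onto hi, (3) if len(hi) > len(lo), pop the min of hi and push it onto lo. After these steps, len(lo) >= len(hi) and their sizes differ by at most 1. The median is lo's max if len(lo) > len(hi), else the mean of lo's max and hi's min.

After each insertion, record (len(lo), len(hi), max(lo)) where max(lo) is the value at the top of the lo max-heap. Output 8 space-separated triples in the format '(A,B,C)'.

Step 1: insert 49 -> lo=[49] hi=[] -> (len(lo)=1, len(hi)=0, max(lo)=49)
Step 2: insert 49 -> lo=[49] hi=[49] -> (len(lo)=1, len(hi)=1, max(lo)=49)
Step 3: insert 38 -> lo=[38, 49] hi=[49] -> (len(lo)=2, len(hi)=1, max(lo)=49)
Step 4: insert 25 -> lo=[25, 38] hi=[49, 49] -> (len(lo)=2, len(hi)=2, max(lo)=38)
Step 5: insert 13 -> lo=[13, 25, 38] hi=[49, 49] -> (len(lo)=3, len(hi)=2, max(lo)=38)
Step 6: insert 45 -> lo=[13, 25, 38] hi=[45, 49, 49] -> (len(lo)=3, len(hi)=3, max(lo)=38)
Step 7: insert 22 -> lo=[13, 22, 25, 38] hi=[45, 49, 49] -> (len(lo)=4, len(hi)=3, max(lo)=38)
Step 8: insert 33 -> lo=[13, 22, 25, 33] hi=[38, 45, 49, 49] -> (len(lo)=4, len(hi)=4, max(lo)=33)

Answer: (1,0,49) (1,1,49) (2,1,49) (2,2,38) (3,2,38) (3,3,38) (4,3,38) (4,4,33)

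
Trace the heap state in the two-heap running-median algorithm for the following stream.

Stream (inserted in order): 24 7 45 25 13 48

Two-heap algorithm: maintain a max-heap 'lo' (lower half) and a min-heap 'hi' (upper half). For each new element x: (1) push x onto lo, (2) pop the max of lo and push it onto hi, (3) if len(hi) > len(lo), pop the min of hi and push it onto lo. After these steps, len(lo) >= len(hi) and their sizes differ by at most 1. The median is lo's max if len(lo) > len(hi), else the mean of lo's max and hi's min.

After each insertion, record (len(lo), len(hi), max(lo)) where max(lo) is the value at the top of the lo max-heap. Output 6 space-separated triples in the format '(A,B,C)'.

Answer: (1,0,24) (1,1,7) (2,1,24) (2,2,24) (3,2,24) (3,3,24)

Derivation:
Step 1: insert 24 -> lo=[24] hi=[] -> (len(lo)=1, len(hi)=0, max(lo)=24)
Step 2: insert 7 -> lo=[7] hi=[24] -> (len(lo)=1, len(hi)=1, max(lo)=7)
Step 3: insert 45 -> lo=[7, 24] hi=[45] -> (len(lo)=2, len(hi)=1, max(lo)=24)
Step 4: insert 25 -> lo=[7, 24] hi=[25, 45] -> (len(lo)=2, len(hi)=2, max(lo)=24)
Step 5: insert 13 -> lo=[7, 13, 24] hi=[25, 45] -> (len(lo)=3, len(hi)=2, max(lo)=24)
Step 6: insert 48 -> lo=[7, 13, 24] hi=[25, 45, 48] -> (len(lo)=3, len(hi)=3, max(lo)=24)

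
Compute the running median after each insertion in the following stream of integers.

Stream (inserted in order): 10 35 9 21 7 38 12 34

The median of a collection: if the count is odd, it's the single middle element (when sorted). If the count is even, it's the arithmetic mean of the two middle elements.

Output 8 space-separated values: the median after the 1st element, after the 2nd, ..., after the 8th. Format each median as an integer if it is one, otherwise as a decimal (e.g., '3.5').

Answer: 10 22.5 10 15.5 10 15.5 12 16.5

Derivation:
Step 1: insert 10 -> lo=[10] (size 1, max 10) hi=[] (size 0) -> median=10
Step 2: insert 35 -> lo=[10] (size 1, max 10) hi=[35] (size 1, min 35) -> median=22.5
Step 3: insert 9 -> lo=[9, 10] (size 2, max 10) hi=[35] (size 1, min 35) -> median=10
Step 4: insert 21 -> lo=[9, 10] (size 2, max 10) hi=[21, 35] (size 2, min 21) -> median=15.5
Step 5: insert 7 -> lo=[7, 9, 10] (size 3, max 10) hi=[21, 35] (size 2, min 21) -> median=10
Step 6: insert 38 -> lo=[7, 9, 10] (size 3, max 10) hi=[21, 35, 38] (size 3, min 21) -> median=15.5
Step 7: insert 12 -> lo=[7, 9, 10, 12] (size 4, max 12) hi=[21, 35, 38] (size 3, min 21) -> median=12
Step 8: insert 34 -> lo=[7, 9, 10, 12] (size 4, max 12) hi=[21, 34, 35, 38] (size 4, min 21) -> median=16.5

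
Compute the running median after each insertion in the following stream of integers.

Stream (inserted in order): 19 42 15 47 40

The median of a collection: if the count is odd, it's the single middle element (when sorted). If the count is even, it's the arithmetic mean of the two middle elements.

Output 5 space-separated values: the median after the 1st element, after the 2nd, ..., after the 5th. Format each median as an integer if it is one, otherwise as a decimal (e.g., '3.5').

Answer: 19 30.5 19 30.5 40

Derivation:
Step 1: insert 19 -> lo=[19] (size 1, max 19) hi=[] (size 0) -> median=19
Step 2: insert 42 -> lo=[19] (size 1, max 19) hi=[42] (size 1, min 42) -> median=30.5
Step 3: insert 15 -> lo=[15, 19] (size 2, max 19) hi=[42] (size 1, min 42) -> median=19
Step 4: insert 47 -> lo=[15, 19] (size 2, max 19) hi=[42, 47] (size 2, min 42) -> median=30.5
Step 5: insert 40 -> lo=[15, 19, 40] (size 3, max 40) hi=[42, 47] (size 2, min 42) -> median=40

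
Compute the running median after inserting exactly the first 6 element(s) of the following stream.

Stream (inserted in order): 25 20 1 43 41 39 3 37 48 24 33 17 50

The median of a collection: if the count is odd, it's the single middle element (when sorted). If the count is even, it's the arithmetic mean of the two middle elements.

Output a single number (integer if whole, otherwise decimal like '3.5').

Answer: 32

Derivation:
Step 1: insert 25 -> lo=[25] (size 1, max 25) hi=[] (size 0) -> median=25
Step 2: insert 20 -> lo=[20] (size 1, max 20) hi=[25] (size 1, min 25) -> median=22.5
Step 3: insert 1 -> lo=[1, 20] (size 2, max 20) hi=[25] (size 1, min 25) -> median=20
Step 4: insert 43 -> lo=[1, 20] (size 2, max 20) hi=[25, 43] (size 2, min 25) -> median=22.5
Step 5: insert 41 -> lo=[1, 20, 25] (size 3, max 25) hi=[41, 43] (size 2, min 41) -> median=25
Step 6: insert 39 -> lo=[1, 20, 25] (size 3, max 25) hi=[39, 41, 43] (size 3, min 39) -> median=32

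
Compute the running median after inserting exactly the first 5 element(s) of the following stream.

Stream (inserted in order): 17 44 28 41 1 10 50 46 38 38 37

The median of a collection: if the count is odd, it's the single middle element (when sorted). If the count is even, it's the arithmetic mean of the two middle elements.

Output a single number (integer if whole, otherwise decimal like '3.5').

Answer: 28

Derivation:
Step 1: insert 17 -> lo=[17] (size 1, max 17) hi=[] (size 0) -> median=17
Step 2: insert 44 -> lo=[17] (size 1, max 17) hi=[44] (size 1, min 44) -> median=30.5
Step 3: insert 28 -> lo=[17, 28] (size 2, max 28) hi=[44] (size 1, min 44) -> median=28
Step 4: insert 41 -> lo=[17, 28] (size 2, max 28) hi=[41, 44] (size 2, min 41) -> median=34.5
Step 5: insert 1 -> lo=[1, 17, 28] (size 3, max 28) hi=[41, 44] (size 2, min 41) -> median=28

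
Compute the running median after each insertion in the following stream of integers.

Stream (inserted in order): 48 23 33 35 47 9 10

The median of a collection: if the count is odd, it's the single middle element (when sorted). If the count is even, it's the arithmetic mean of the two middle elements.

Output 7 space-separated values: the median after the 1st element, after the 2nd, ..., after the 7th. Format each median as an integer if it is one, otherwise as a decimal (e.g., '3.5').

Step 1: insert 48 -> lo=[48] (size 1, max 48) hi=[] (size 0) -> median=48
Step 2: insert 23 -> lo=[23] (size 1, max 23) hi=[48] (size 1, min 48) -> median=35.5
Step 3: insert 33 -> lo=[23, 33] (size 2, max 33) hi=[48] (size 1, min 48) -> median=33
Step 4: insert 35 -> lo=[23, 33] (size 2, max 33) hi=[35, 48] (size 2, min 35) -> median=34
Step 5: insert 47 -> lo=[23, 33, 35] (size 3, max 35) hi=[47, 48] (size 2, min 47) -> median=35
Step 6: insert 9 -> lo=[9, 23, 33] (size 3, max 33) hi=[35, 47, 48] (size 3, min 35) -> median=34
Step 7: insert 10 -> lo=[9, 10, 23, 33] (size 4, max 33) hi=[35, 47, 48] (size 3, min 35) -> median=33

Answer: 48 35.5 33 34 35 34 33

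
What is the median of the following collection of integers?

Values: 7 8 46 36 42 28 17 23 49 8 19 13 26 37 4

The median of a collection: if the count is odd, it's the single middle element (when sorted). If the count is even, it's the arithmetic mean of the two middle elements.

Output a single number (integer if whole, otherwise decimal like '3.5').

Step 1: insert 7 -> lo=[7] (size 1, max 7) hi=[] (size 0) -> median=7
Step 2: insert 8 -> lo=[7] (size 1, max 7) hi=[8] (size 1, min 8) -> median=7.5
Step 3: insert 46 -> lo=[7, 8] (size 2, max 8) hi=[46] (size 1, min 46) -> median=8
Step 4: insert 36 -> lo=[7, 8] (size 2, max 8) hi=[36, 46] (size 2, min 36) -> median=22
Step 5: insert 42 -> lo=[7, 8, 36] (size 3, max 36) hi=[42, 46] (size 2, min 42) -> median=36
Step 6: insert 28 -> lo=[7, 8, 28] (size 3, max 28) hi=[36, 42, 46] (size 3, min 36) -> median=32
Step 7: insert 17 -> lo=[7, 8, 17, 28] (size 4, max 28) hi=[36, 42, 46] (size 3, min 36) -> median=28
Step 8: insert 23 -> lo=[7, 8, 17, 23] (size 4, max 23) hi=[28, 36, 42, 46] (size 4, min 28) -> median=25.5
Step 9: insert 49 -> lo=[7, 8, 17, 23, 28] (size 5, max 28) hi=[36, 42, 46, 49] (size 4, min 36) -> median=28
Step 10: insert 8 -> lo=[7, 8, 8, 17, 23] (size 5, max 23) hi=[28, 36, 42, 46, 49] (size 5, min 28) -> median=25.5
Step 11: insert 19 -> lo=[7, 8, 8, 17, 19, 23] (size 6, max 23) hi=[28, 36, 42, 46, 49] (size 5, min 28) -> median=23
Step 12: insert 13 -> lo=[7, 8, 8, 13, 17, 19] (size 6, max 19) hi=[23, 28, 36, 42, 46, 49] (size 6, min 23) -> median=21
Step 13: insert 26 -> lo=[7, 8, 8, 13, 17, 19, 23] (size 7, max 23) hi=[26, 28, 36, 42, 46, 49] (size 6, min 26) -> median=23
Step 14: insert 37 -> lo=[7, 8, 8, 13, 17, 19, 23] (size 7, max 23) hi=[26, 28, 36, 37, 42, 46, 49] (size 7, min 26) -> median=24.5
Step 15: insert 4 -> lo=[4, 7, 8, 8, 13, 17, 19, 23] (size 8, max 23) hi=[26, 28, 36, 37, 42, 46, 49] (size 7, min 26) -> median=23

Answer: 23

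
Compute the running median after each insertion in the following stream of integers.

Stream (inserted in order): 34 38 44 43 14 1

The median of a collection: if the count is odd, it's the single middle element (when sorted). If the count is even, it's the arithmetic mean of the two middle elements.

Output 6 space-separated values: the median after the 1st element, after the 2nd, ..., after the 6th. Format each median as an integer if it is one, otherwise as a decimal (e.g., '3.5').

Step 1: insert 34 -> lo=[34] (size 1, max 34) hi=[] (size 0) -> median=34
Step 2: insert 38 -> lo=[34] (size 1, max 34) hi=[38] (size 1, min 38) -> median=36
Step 3: insert 44 -> lo=[34, 38] (size 2, max 38) hi=[44] (size 1, min 44) -> median=38
Step 4: insert 43 -> lo=[34, 38] (size 2, max 38) hi=[43, 44] (size 2, min 43) -> median=40.5
Step 5: insert 14 -> lo=[14, 34, 38] (size 3, max 38) hi=[43, 44] (size 2, min 43) -> median=38
Step 6: insert 1 -> lo=[1, 14, 34] (size 3, max 34) hi=[38, 43, 44] (size 3, min 38) -> median=36

Answer: 34 36 38 40.5 38 36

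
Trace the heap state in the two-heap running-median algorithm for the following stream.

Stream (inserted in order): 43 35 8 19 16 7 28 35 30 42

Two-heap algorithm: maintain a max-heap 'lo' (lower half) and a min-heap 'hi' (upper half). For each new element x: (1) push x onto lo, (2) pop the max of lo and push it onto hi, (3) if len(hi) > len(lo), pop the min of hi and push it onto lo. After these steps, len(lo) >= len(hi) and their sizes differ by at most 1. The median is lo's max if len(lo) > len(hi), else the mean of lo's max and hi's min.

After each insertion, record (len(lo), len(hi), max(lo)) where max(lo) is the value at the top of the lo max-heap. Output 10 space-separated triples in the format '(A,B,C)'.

Answer: (1,0,43) (1,1,35) (2,1,35) (2,2,19) (3,2,19) (3,3,16) (4,3,19) (4,4,19) (5,4,28) (5,5,28)

Derivation:
Step 1: insert 43 -> lo=[43] hi=[] -> (len(lo)=1, len(hi)=0, max(lo)=43)
Step 2: insert 35 -> lo=[35] hi=[43] -> (len(lo)=1, len(hi)=1, max(lo)=35)
Step 3: insert 8 -> lo=[8, 35] hi=[43] -> (len(lo)=2, len(hi)=1, max(lo)=35)
Step 4: insert 19 -> lo=[8, 19] hi=[35, 43] -> (len(lo)=2, len(hi)=2, max(lo)=19)
Step 5: insert 16 -> lo=[8, 16, 19] hi=[35, 43] -> (len(lo)=3, len(hi)=2, max(lo)=19)
Step 6: insert 7 -> lo=[7, 8, 16] hi=[19, 35, 43] -> (len(lo)=3, len(hi)=3, max(lo)=16)
Step 7: insert 28 -> lo=[7, 8, 16, 19] hi=[28, 35, 43] -> (len(lo)=4, len(hi)=3, max(lo)=19)
Step 8: insert 35 -> lo=[7, 8, 16, 19] hi=[28, 35, 35, 43] -> (len(lo)=4, len(hi)=4, max(lo)=19)
Step 9: insert 30 -> lo=[7, 8, 16, 19, 28] hi=[30, 35, 35, 43] -> (len(lo)=5, len(hi)=4, max(lo)=28)
Step 10: insert 42 -> lo=[7, 8, 16, 19, 28] hi=[30, 35, 35, 42, 43] -> (len(lo)=5, len(hi)=5, max(lo)=28)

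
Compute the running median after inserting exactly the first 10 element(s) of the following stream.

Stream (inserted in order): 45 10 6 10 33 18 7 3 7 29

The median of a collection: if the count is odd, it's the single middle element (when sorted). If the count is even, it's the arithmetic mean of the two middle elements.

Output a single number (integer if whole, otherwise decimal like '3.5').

Answer: 10

Derivation:
Step 1: insert 45 -> lo=[45] (size 1, max 45) hi=[] (size 0) -> median=45
Step 2: insert 10 -> lo=[10] (size 1, max 10) hi=[45] (size 1, min 45) -> median=27.5
Step 3: insert 6 -> lo=[6, 10] (size 2, max 10) hi=[45] (size 1, min 45) -> median=10
Step 4: insert 10 -> lo=[6, 10] (size 2, max 10) hi=[10, 45] (size 2, min 10) -> median=10
Step 5: insert 33 -> lo=[6, 10, 10] (size 3, max 10) hi=[33, 45] (size 2, min 33) -> median=10
Step 6: insert 18 -> lo=[6, 10, 10] (size 3, max 10) hi=[18, 33, 45] (size 3, min 18) -> median=14
Step 7: insert 7 -> lo=[6, 7, 10, 10] (size 4, max 10) hi=[18, 33, 45] (size 3, min 18) -> median=10
Step 8: insert 3 -> lo=[3, 6, 7, 10] (size 4, max 10) hi=[10, 18, 33, 45] (size 4, min 10) -> median=10
Step 9: insert 7 -> lo=[3, 6, 7, 7, 10] (size 5, max 10) hi=[10, 18, 33, 45] (size 4, min 10) -> median=10
Step 10: insert 29 -> lo=[3, 6, 7, 7, 10] (size 5, max 10) hi=[10, 18, 29, 33, 45] (size 5, min 10) -> median=10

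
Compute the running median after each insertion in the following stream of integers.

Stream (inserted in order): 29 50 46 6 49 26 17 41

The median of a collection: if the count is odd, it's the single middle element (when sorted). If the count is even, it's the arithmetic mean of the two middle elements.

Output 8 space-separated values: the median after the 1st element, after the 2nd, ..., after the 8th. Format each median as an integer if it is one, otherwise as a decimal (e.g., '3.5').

Step 1: insert 29 -> lo=[29] (size 1, max 29) hi=[] (size 0) -> median=29
Step 2: insert 50 -> lo=[29] (size 1, max 29) hi=[50] (size 1, min 50) -> median=39.5
Step 3: insert 46 -> lo=[29, 46] (size 2, max 46) hi=[50] (size 1, min 50) -> median=46
Step 4: insert 6 -> lo=[6, 29] (size 2, max 29) hi=[46, 50] (size 2, min 46) -> median=37.5
Step 5: insert 49 -> lo=[6, 29, 46] (size 3, max 46) hi=[49, 50] (size 2, min 49) -> median=46
Step 6: insert 26 -> lo=[6, 26, 29] (size 3, max 29) hi=[46, 49, 50] (size 3, min 46) -> median=37.5
Step 7: insert 17 -> lo=[6, 17, 26, 29] (size 4, max 29) hi=[46, 49, 50] (size 3, min 46) -> median=29
Step 8: insert 41 -> lo=[6, 17, 26, 29] (size 4, max 29) hi=[41, 46, 49, 50] (size 4, min 41) -> median=35

Answer: 29 39.5 46 37.5 46 37.5 29 35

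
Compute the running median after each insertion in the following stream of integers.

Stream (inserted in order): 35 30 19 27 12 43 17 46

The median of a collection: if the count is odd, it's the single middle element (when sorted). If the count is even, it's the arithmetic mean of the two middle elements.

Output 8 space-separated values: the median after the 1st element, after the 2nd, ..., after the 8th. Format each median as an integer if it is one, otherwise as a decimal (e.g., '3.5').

Step 1: insert 35 -> lo=[35] (size 1, max 35) hi=[] (size 0) -> median=35
Step 2: insert 30 -> lo=[30] (size 1, max 30) hi=[35] (size 1, min 35) -> median=32.5
Step 3: insert 19 -> lo=[19, 30] (size 2, max 30) hi=[35] (size 1, min 35) -> median=30
Step 4: insert 27 -> lo=[19, 27] (size 2, max 27) hi=[30, 35] (size 2, min 30) -> median=28.5
Step 5: insert 12 -> lo=[12, 19, 27] (size 3, max 27) hi=[30, 35] (size 2, min 30) -> median=27
Step 6: insert 43 -> lo=[12, 19, 27] (size 3, max 27) hi=[30, 35, 43] (size 3, min 30) -> median=28.5
Step 7: insert 17 -> lo=[12, 17, 19, 27] (size 4, max 27) hi=[30, 35, 43] (size 3, min 30) -> median=27
Step 8: insert 46 -> lo=[12, 17, 19, 27] (size 4, max 27) hi=[30, 35, 43, 46] (size 4, min 30) -> median=28.5

Answer: 35 32.5 30 28.5 27 28.5 27 28.5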